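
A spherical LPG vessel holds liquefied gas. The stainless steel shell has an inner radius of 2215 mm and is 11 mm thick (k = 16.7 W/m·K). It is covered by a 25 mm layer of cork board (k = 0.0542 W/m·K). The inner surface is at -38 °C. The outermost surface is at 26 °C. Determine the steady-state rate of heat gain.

Radial (spherical) resistances in series:
R_stainless steel shell = (1/2.215 − 1/2.226)/(4π×16.7) = 1.063×10^-5 K/W
R_cork board = (1/2.226 − 1/2.251)/(4π×0.0542) = 0.007325 K/W
R_total = 0.007336 K/W
Q = ΔT/R_total = 64/0.007336

Q ≈ 8720 W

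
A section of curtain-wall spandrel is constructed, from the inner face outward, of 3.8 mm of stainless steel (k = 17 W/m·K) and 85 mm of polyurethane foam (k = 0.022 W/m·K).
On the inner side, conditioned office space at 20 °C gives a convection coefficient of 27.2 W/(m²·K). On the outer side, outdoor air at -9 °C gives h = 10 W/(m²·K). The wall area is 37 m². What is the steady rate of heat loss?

Q ≈ 268 W

Thermal resistances in series:
R_inner film = 1/(h_i·A) = 1/(27.2×37) = 9.936×10^-4 K/W
R_stainless steel = L/(kA) = 0.0038/(17×37) = 6.041×10^-6 K/W
R_polyurethane foam = L/(kA) = 0.085/(0.022×37) = 0.1044 K/W
R_outer film = 1/(h_o·A) = 1/(10×37) = 0.002703 K/W
R_total = 0.1081 K/W
Q = ΔT / R_total = 29 / 0.1081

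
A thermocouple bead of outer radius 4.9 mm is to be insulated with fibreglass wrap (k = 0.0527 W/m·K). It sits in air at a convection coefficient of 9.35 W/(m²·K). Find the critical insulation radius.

r_cr ≈ 11.3 mm

For a sphere r_cr = 2k/h = 2×0.0527/9.35
r_cr = 11.3 mm; since the bare radius (4.9 mm) is below r_cr, adding a thin layer of insulation will *increase* heat loss.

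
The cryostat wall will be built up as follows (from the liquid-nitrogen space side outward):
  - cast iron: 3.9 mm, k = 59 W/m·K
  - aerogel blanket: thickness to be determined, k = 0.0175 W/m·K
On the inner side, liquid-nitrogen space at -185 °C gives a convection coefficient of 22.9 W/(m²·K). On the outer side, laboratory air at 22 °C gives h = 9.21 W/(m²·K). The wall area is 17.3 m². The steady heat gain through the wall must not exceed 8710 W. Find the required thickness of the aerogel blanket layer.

L ≈ 4.53 mm

Thermal resistances in series:
R_inner film = 1/(h_i·A) = 1/(22.9×17.3) = 0.002524 K/W
R_cast iron = L/(kA) = 0.0039/(59×17.3) = 3.821×10^-6 K/W
R_outer film = 1/(h_o·A) = 1/(9.21×17.3) = 0.006276 K/W
Sum of the known resistances R_other = 0.008804 K/W
Required total resistance R_tot = ΔT/Q_allow = 207/8710 = 0.02377 K/W
R_aerogel blanket = R_tot − R_other = 0.01496 K/W
L = R·k·A = 0.01496×0.0175×17.3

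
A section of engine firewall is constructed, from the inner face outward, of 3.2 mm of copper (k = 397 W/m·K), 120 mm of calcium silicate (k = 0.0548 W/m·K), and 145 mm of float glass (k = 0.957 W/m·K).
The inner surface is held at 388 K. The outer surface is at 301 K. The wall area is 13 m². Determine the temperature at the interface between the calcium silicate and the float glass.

T ≈ 307 K

Treating each layer as a thermal resistance in series:
R_copper = L/(kA) = 0.0032/(397×13) = 6.2×10^-7 K/W
R_calcium silicate = L/(kA) = 0.12/(0.0548×13) = 0.1684 K/W
R_float glass = L/(kA) = 0.145/(0.957×13) = 0.01166 K/W
R_total = 0.1801 K/W;  Q = ΔT/R_total = 87/0.1801 = 483.1 W
T_interface = T_inner − Q·ΣR(inner→interface) = 388 − 483×0.1684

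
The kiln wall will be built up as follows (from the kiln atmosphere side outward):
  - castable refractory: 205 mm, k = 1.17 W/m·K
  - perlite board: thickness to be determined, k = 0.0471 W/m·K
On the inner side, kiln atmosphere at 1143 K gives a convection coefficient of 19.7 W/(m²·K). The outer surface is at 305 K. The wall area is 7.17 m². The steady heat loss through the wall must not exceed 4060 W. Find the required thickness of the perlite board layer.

L ≈ 59.1 mm

Treating each layer as a thermal resistance in series:
R_inner film = 1/(h_i·A) = 1/(19.7×7.17) = 0.00708 K/W
R_castable refractory = L/(kA) = 0.205/(1.17×7.17) = 0.02444 K/W
Sum of the known resistances R_other = 0.03152 K/W
Required total resistance R_tot = ΔT/Q_allow = 838/4060 = 0.2064 K/W
R_perlite board = R_tot − R_other = 0.1749 K/W
L = R·k·A = 0.1749×0.0471×7.17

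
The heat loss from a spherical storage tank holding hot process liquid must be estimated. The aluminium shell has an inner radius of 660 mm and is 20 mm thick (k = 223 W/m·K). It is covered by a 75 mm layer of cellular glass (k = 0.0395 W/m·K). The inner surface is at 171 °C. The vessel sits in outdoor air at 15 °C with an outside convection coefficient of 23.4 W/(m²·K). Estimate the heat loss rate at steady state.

Q ≈ 520 W

Each spherical layer contributes R = (1/r_i − 1/r_o)/(4πk):
R_aluminium shell = (1/0.66 − 1/0.68)/(4π×223) = 1.59×10^-5 K/W
R_cellular glass = (1/0.68 − 1/0.755)/(4π×0.0395) = 0.2943 K/W
R_outer film = 1/(h·4πr_o²) = 1/(23.4×4π×0.755²) = 0.005966 K/W
R_total = 0.3003 K/W
Q = ΔT/R_total = 156/0.3003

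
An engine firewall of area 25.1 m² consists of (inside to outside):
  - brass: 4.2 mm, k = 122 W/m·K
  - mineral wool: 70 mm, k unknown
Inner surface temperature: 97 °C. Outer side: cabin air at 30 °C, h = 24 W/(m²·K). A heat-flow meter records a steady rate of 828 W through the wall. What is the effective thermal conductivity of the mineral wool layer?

Treating each layer as a thermal resistance in series:
R_brass = L/(kA) = 0.0042/(122×25.1) = 1.372×10^-6 K/W
R_outer film = 1/(h_o·A) = 1/(24×25.1) = 0.00166 K/W
Sum of known resistances R_other = 0.001661 K/W
Total R = ΔT/Q = 67/828 = 0.08092 K/W
R_mineral wool = R_total − R_other = 0.07926 K/W
k = L/(R·A) = 0.07/(0.07926×25.1)

k ≈ 0.0352 W/(m·K)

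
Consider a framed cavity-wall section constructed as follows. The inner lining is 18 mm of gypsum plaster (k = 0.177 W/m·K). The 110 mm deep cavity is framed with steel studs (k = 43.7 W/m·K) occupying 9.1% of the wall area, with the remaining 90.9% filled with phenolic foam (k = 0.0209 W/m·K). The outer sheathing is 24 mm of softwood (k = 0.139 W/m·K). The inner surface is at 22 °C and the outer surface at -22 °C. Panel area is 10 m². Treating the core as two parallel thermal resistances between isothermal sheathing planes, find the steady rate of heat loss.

Sheathing layers in series; stud and cavity paths in parallel between them.
R_inner = 0.018/(0.177×10) = 0.01017 K/W
R_stud  = 0.11/(43.7×0.091×10) = 0.002766 K/W
R_cav   = 0.11/(0.0209×0.909×10) = 0.579 K/W
1/R_core = 1/R_stud + 1/R_cav → R_core = 0.002753 K/W
R_outer = 0.024/(0.139×10) = 0.01727 K/W
R_total = 0.03019 K/W
Q = ΔT/R_total = 44/0.03019

Q ≈ 1460 W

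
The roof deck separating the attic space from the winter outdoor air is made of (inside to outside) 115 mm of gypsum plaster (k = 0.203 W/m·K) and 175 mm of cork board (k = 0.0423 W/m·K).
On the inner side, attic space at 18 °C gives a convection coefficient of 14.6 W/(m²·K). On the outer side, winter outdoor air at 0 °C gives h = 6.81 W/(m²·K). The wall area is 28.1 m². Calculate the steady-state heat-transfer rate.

Series thermal resistances:
R_inner film = 1/(h_i·A) = 1/(14.6×28.1) = 0.002437 K/W
R_gypsum plaster = L/(kA) = 0.115/(0.203×28.1) = 0.02016 K/W
R_cork board = L/(kA) = 0.175/(0.0423×28.1) = 0.1472 K/W
R_outer film = 1/(h_o·A) = 1/(6.81×28.1) = 0.005226 K/W
R_total = 0.1751 K/W
Q = ΔT / R_total = 18 / 0.1751

Q ≈ 103 W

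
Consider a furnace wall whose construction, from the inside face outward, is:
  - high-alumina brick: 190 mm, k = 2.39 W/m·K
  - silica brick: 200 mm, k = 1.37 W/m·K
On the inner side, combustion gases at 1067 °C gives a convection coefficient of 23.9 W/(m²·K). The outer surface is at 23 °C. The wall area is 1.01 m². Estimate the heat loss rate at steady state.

Q ≈ 3940 W

Model the wall as resistances in series:
R_inner film = 1/(h_i·A) = 1/(23.9×1.01) = 0.04143 K/W
R_high-alumina brick = L/(kA) = 0.19/(2.39×1.01) = 0.07871 K/W
R_silica brick = L/(kA) = 0.2/(1.37×1.01) = 0.1445 K/W
R_total = 0.2647 K/W
Q = ΔT / R_total = 1044 / 0.2647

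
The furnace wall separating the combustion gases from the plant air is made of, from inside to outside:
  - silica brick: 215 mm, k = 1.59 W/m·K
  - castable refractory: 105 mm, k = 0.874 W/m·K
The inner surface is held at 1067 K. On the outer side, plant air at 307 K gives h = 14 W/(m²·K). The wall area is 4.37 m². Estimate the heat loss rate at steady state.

Treating each layer as a thermal resistance in series:
R_silica brick = L/(kA) = 0.215/(1.59×4.37) = 0.03094 K/W
R_castable refractory = L/(kA) = 0.105/(0.874×4.37) = 0.02749 K/W
R_outer film = 1/(h_o·A) = 1/(14×4.37) = 0.01635 K/W
R_total = 0.07478 K/W
Q = ΔT / R_total = 760 / 0.07478

Q ≈ 10200 W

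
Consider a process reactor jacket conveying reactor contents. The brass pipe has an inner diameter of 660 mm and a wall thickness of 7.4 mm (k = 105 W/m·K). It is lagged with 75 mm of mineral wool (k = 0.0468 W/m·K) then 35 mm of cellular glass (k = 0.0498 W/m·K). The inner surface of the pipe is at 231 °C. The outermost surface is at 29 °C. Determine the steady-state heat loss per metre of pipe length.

q′ ≈ 214 W/m

For a radial system each layer contributes R = ln(r_out/r_in)/(2πkL); films add R = 1/(hA).
R_brass pipe wall = ln(337.4/330)/(2π×105×1) = 3.361×10^-5 K/W
R_mineral wool = ln(412.4/337.4)/(2π×0.0468×1) = 0.6826 K/W
R_cellular glass = ln(447.4/412.4)/(2π×0.0498×1) = 0.2603 K/W
R_total = 0.943 K/W
Q = ΔT/R_total = 202/0.943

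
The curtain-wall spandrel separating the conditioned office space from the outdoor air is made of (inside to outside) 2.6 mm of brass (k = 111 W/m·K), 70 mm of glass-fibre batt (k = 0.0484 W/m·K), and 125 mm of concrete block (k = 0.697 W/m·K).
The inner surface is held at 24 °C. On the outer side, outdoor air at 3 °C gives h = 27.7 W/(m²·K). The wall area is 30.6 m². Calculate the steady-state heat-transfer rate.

Using the resistance-network approach (series):
R_brass = L/(kA) = 0.0026/(111×30.6) = 7.655×10^-7 K/W
R_glass-fibre batt = L/(kA) = 0.07/(0.0484×30.6) = 0.04726 K/W
R_concrete block = L/(kA) = 0.125/(0.697×30.6) = 0.005861 K/W
R_outer film = 1/(h_o·A) = 1/(27.7×30.6) = 0.00118 K/W
R_total = 0.05431 K/W
Q = ΔT / R_total = 21 / 0.05431

Q ≈ 387 W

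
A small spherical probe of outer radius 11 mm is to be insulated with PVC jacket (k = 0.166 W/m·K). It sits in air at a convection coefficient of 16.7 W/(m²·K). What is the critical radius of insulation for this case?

r_cr ≈ 19.9 mm

For a sphere r_cr = 2k/h = 2×0.166/16.7
r_cr = 19.9 mm; since the bare radius (11 mm) is below r_cr, adding a thin layer of insulation will *increase* heat loss.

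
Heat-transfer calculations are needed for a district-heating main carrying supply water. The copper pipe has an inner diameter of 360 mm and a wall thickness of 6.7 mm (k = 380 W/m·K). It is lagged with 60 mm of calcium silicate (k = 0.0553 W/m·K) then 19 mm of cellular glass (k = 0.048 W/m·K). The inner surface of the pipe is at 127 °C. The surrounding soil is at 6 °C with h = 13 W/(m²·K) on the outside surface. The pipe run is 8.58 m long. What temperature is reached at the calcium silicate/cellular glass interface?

For a radial system each layer contributes R = ln(r_out/r_in)/(2πkL); films add R = 1/(hA).
R_copper pipe wall = ln(186.7/180)/(2π×380×8.58) = 1.784×10^-6 K/W
R_calcium silicate = ln(246.7/186.7)/(2π×0.0553×8.58) = 0.09348 K/W
R_cellular glass = ln(265.7/246.7)/(2π×0.048×8.58) = 0.02867 K/W
R_outer film = 1/(h_o·2πr_oL) = 1/(13×2π×0.2657×8.58) = 0.00537 K/W
R_total = 0.1275 K/W
Q = ΔT/R_total = 121/0.1275
Q = 949 W
T_interface = T_inner − Q·ΣR(inner→interface) = 127 − 949×0.09348

T ≈ 38.3 °C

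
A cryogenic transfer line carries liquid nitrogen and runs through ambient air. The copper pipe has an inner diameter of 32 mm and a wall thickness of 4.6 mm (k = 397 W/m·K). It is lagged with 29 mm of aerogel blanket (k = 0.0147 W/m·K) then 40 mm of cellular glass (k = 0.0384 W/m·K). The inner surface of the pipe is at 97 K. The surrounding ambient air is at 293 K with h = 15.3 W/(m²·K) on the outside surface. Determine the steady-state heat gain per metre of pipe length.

For a radial system each layer contributes R = ln(r_out/r_in)/(2πkL); films add R = 1/(hA).
R_copper pipe wall = ln(20.6/16)/(2π×397×1) = 1.013×10^-4 K/W
R_aerogel blanket = ln(49.6/20.6)/(2π×0.0147×1) = 9.514 K/W
R_cellular glass = ln(89.6/49.6)/(2π×0.0384×1) = 2.451 K/W
R_outer film = 1/(h_o·2πr_oL) = 1/(15.3×2π×0.0896×1) = 0.1161 K/W
R_total = 12.08 K/W
Q = ΔT/R_total = 196/12.08

q′ ≈ 16.2 W/m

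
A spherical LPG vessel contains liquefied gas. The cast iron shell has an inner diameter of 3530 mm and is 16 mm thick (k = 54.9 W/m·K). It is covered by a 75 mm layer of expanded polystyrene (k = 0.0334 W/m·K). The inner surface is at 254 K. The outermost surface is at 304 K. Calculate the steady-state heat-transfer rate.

Q ≈ 925 W

Spherical conduction: R = (1/r_in − 1/r_out)/(4πk) per layer; series-sum.
R_cast iron shell = (1/1.765 − 1/1.781)/(4π×54.9) = 7.378×10^-6 K/W
R_expanded polystyrene = (1/1.781 − 1/1.856)/(4π×0.0334) = 0.05406 K/W
R_total = 0.05407 K/W
Q = ΔT/R_total = 50/0.05407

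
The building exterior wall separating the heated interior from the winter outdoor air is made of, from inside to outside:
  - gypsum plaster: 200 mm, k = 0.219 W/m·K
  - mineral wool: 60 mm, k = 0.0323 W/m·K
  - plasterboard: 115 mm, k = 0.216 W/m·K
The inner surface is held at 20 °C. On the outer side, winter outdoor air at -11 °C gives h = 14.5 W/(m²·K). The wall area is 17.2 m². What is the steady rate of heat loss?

Q ≈ 158 W

Model the wall as resistances in series:
R_gypsum plaster = L/(kA) = 0.2/(0.219×17.2) = 0.0531 K/W
R_mineral wool = L/(kA) = 0.06/(0.0323×17.2) = 0.108 K/W
R_plasterboard = L/(kA) = 0.115/(0.216×17.2) = 0.03095 K/W
R_outer film = 1/(h_o·A) = 1/(14.5×17.2) = 0.00401 K/W
R_total = 0.1961 K/W
Q = ΔT / R_total = 31 / 0.1961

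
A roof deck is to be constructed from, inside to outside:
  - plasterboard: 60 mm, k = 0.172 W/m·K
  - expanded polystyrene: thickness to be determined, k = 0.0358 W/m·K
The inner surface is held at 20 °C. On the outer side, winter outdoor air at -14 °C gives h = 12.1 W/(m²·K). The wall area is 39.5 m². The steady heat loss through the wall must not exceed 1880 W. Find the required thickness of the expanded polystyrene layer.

L ≈ 10.1 mm

Using the resistance-network approach (series):
R_plasterboard = L/(kA) = 0.06/(0.172×39.5) = 0.008831 K/W
R_outer film = 1/(h_o·A) = 1/(12.1×39.5) = 0.002092 K/W
Sum of the known resistances R_other = 0.01092 K/W
Required total resistance R_tot = ΔT/Q_allow = 34/1880 = 0.01809 K/W
R_expanded polystyrene = R_tot − R_other = 0.007162 K/W
L = R·k·A = 0.007162×0.0358×39.5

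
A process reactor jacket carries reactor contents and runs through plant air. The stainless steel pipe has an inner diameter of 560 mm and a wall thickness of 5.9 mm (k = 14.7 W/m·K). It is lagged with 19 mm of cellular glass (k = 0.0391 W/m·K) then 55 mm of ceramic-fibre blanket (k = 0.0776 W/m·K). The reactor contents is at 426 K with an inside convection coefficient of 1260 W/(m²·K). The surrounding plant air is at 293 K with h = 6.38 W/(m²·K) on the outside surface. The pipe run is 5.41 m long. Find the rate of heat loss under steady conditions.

Q ≈ 1070 W

Cylindrical conduction, so R = ln(r₂/r₁)/(2πkL) per layer, in series:
R_inner film = 1/(h_i·2πr₁L) = 1/(1260×2π×0.28×5.41) = 8.339×10^-5 K/W
R_stainless steel pipe wall = ln(285.9/280)/(2π×14.7×5.41) = 4.173×10^-5 K/W
R_cellular glass = ln(304.9/285.9)/(2π×0.0391×5.41) = 0.04841 K/W
R_ceramic-fibre blanket = ln(359.9/304.9)/(2π×0.0776×5.41) = 0.06287 K/W
R_outer film = 1/(h_o·2πr_oL) = 1/(6.38×2π×0.3599×5.41) = 0.01281 K/W
R_total = 0.1242 K/W
Q = ΔT/R_total = 133/0.1242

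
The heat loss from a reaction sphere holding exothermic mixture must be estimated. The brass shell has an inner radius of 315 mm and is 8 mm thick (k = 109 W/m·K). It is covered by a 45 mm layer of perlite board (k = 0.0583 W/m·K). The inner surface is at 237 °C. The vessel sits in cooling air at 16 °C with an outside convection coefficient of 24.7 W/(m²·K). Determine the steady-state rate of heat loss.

Radial (spherical) resistances in series:
R_brass shell = (1/0.315 − 1/0.323)/(4π×109) = 5.74×10^-5 K/W
R_perlite board = (1/0.323 − 1/0.368)/(4π×0.0583) = 0.5168 K/W
R_outer film = 1/(h·4πr_o²) = 1/(24.7×4π×0.368²) = 0.02379 K/W
R_total = 0.5406 K/W
Q = ΔT/R_total = 221/0.5406

Q ≈ 409 W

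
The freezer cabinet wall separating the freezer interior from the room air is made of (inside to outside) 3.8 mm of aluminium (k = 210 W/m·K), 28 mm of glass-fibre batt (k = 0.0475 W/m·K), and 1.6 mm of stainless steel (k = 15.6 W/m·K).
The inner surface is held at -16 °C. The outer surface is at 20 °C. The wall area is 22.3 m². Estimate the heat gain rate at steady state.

Q ≈ 1360 W

Model the wall as resistances in series:
R_aluminium = L/(kA) = 0.0038/(210×22.3) = 8.114×10^-7 K/W
R_glass-fibre batt = L/(kA) = 0.028/(0.0475×22.3) = 0.02643 K/W
R_stainless steel = L/(kA) = 0.0016/(15.6×22.3) = 4.599×10^-6 K/W
R_total = 0.02644 K/W
Q = ΔT / R_total = 36 / 0.02644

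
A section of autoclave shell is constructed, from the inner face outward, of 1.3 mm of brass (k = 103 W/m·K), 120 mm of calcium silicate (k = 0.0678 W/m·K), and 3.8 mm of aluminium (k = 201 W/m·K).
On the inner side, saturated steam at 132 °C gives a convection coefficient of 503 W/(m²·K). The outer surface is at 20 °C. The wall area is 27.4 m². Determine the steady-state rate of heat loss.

Q ≈ 1730 W

Using the resistance-network approach (series):
R_inner film = 1/(h_i·A) = 1/(503×27.4) = 7.256×10^-5 K/W
R_brass = L/(kA) = 0.0013/(103×27.4) = 4.606×10^-7 K/W
R_calcium silicate = L/(kA) = 0.12/(0.0678×27.4) = 0.0646 K/W
R_aluminium = L/(kA) = 0.0038/(201×27.4) = 6.9×10^-7 K/W
R_total = 0.06467 K/W
Q = ΔT / R_total = 112 / 0.06467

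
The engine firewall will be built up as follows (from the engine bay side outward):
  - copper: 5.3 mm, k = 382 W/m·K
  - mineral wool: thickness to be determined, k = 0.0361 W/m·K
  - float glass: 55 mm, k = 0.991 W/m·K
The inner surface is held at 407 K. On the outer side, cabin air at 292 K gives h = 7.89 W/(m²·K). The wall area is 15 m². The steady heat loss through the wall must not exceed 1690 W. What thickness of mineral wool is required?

Series thermal resistances:
R_copper = L/(kA) = 0.0053/(382×15) = 9.25×10^-7 K/W
R_float glass = L/(kA) = 0.055/(0.991×15) = 0.0037 K/W
R_outer film = 1/(h_o·A) = 1/(7.89×15) = 0.00845 K/W
Sum of the known resistances R_other = 0.01215 K/W
Required total resistance R_tot = ΔT/Q_allow = 115/1690 = 0.06805 K/W
R_mineral wool = R_tot − R_other = 0.0559 K/W
L = R·k·A = 0.0559×0.0361×15

L ≈ 30.3 mm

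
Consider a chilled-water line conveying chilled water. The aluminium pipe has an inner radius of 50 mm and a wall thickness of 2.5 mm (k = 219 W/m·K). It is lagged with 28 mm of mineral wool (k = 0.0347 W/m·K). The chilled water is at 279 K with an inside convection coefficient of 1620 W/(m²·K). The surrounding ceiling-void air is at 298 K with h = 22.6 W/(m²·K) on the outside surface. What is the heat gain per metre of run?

For a radial system each layer contributes R = ln(r_out/r_in)/(2πkL); films add R = 1/(hA).
R_inner film = 1/(h_i·2πr₁L) = 1/(1620×2π×0.05×1) = 0.001965 K/W
R_aluminium pipe wall = ln(52.5/50)/(2π×219×1) = 3.546×10^-5 K/W
R_mineral wool = ln(80.5/52.5)/(2π×0.0347×1) = 1.961 K/W
R_outer film = 1/(h_o·2πr_oL) = 1/(22.6×2π×0.0805×1) = 0.08748 K/W
R_total = 2.05 K/W
Q = ΔT/R_total = 19/2.05

q′ ≈ 9.27 W/m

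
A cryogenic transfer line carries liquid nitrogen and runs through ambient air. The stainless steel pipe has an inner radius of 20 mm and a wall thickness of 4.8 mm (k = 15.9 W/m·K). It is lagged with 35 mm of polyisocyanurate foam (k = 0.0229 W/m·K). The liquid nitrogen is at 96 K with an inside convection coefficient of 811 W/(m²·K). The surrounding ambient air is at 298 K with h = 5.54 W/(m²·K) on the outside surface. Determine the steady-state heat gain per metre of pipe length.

q′ ≈ 30.6 W/m

Treating each annulus and film as a series resistance:
R_inner film = 1/(h_i·2πr₁L) = 1/(811×2π×0.02×1) = 0.009812 K/W
R_stainless steel pipe wall = ln(24.8/20)/(2π×15.9×1) = 0.002153 K/W
R_polyisocyanurate foam = ln(59.8/24.8)/(2π×0.0229×1) = 6.117 K/W
R_outer film = 1/(h_o·2πr_oL) = 1/(5.54×2π×0.0598×1) = 0.4804 K/W
R_total = 6.609 K/W
Q = ΔT/R_total = 202/6.609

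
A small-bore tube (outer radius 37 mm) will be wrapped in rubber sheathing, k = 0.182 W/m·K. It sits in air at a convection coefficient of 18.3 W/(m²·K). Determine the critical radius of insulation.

r_cr ≈ 9.95 mm

For a cylinder r_cr = k/h = 0.182/18.3
r_cr = 9.95 mm; since the bare radius (37 mm) is above r_cr, any added insulation will reduce heat loss.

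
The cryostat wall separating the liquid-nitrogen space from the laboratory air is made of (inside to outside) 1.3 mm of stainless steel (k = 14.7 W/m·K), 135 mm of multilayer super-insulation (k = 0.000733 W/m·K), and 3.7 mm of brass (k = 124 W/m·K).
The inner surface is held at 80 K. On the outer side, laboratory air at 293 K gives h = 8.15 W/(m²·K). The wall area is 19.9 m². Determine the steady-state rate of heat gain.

Q ≈ 23 W

Model the wall as resistances in series:
R_stainless steel = L/(kA) = 0.0013/(14.7×19.9) = 4.444×10^-6 K/W
R_multilayer super-insulation = L/(kA) = 0.135/(0.000733×19.9) = 9.255 K/W
R_brass = L/(kA) = 0.0037/(124×19.9) = 1.499×10^-6 K/W
R_outer film = 1/(h_o·A) = 1/(8.15×19.9) = 0.006166 K/W
R_total = 9.261 K/W
Q = ΔT / R_total = 213 / 9.261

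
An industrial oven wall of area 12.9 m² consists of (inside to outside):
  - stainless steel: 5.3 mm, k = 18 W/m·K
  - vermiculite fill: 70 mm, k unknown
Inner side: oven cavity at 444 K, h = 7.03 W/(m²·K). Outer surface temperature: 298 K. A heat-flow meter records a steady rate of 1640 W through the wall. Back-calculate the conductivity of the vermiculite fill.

k ≈ 0.0696 W/(m·K)

Model the wall as resistances in series:
R_inner film = 1/(h_i·A) = 1/(7.03×12.9) = 0.01103 K/W
R_stainless steel = L/(kA) = 0.0053/(18×12.9) = 2.283×10^-5 K/W
Sum of known resistances R_other = 0.01105 K/W
Total R = ΔT/Q = 146/1640 = 0.08902 K/W
R_vermiculite fill = R_total − R_other = 0.07797 K/W
k = L/(R·A) = 0.07/(0.07797×12.9)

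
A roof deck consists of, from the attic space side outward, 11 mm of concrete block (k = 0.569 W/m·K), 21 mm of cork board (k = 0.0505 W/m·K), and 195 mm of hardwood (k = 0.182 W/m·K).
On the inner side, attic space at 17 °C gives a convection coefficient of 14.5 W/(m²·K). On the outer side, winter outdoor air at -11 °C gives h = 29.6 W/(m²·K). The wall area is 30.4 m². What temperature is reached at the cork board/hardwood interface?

T ≈ 8.23 °C

Model the wall as resistances in series:
R_inner film = 1/(h_i·A) = 1/(14.5×30.4) = 0.002269 K/W
R_concrete block = L/(kA) = 0.011/(0.569×30.4) = 6.359×10^-4 K/W
R_cork board = L/(kA) = 0.021/(0.0505×30.4) = 0.01368 K/W
R_hardwood = L/(kA) = 0.195/(0.182×30.4) = 0.03524 K/W
R_outer film = 1/(h_o·A) = 1/(29.6×30.4) = 0.001111 K/W
R_total = 0.05294 K/W;  Q = ΔT/R_total = 28/0.05294 = 528.9 W
T_interface = T_inner − Q·ΣR(inner→interface) = 17 − 529×0.01658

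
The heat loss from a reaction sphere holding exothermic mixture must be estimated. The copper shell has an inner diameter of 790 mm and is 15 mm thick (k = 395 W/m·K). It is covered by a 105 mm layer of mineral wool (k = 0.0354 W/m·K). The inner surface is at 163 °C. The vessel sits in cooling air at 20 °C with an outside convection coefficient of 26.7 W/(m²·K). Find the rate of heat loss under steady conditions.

Q ≈ 127 W

Spherical conduction: R = (1/r_in − 1/r_out)/(4πk) per layer; series-sum.
R_copper shell = (1/0.395 − 1/0.41)/(4π×395) = 1.866×10^-5 K/W
R_mineral wool = (1/0.41 − 1/0.515)/(4π×0.0354) = 1.118 K/W
R_outer film = 1/(h·4πr_o²) = 1/(26.7×4π×0.515²) = 0.01124 K/W
R_total = 1.129 K/W
Q = ΔT/R_total = 143/1.129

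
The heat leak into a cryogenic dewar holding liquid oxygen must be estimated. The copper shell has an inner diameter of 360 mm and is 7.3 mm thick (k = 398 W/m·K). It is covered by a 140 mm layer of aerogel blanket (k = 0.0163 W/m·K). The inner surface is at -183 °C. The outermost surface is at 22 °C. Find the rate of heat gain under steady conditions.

Q ≈ 18.4 W

Spherical conduction: R = (1/r_in − 1/r_out)/(4πk) per layer; series-sum.
R_copper shell = (1/0.18 − 1/0.1873)/(4π×398) = 4.329×10^-5 K/W
R_aerogel blanket = (1/0.1873 − 1/0.3273)/(4π×0.0163) = 11.15 K/W
R_total = 11.15 K/W
Q = ΔT/R_total = 205/11.15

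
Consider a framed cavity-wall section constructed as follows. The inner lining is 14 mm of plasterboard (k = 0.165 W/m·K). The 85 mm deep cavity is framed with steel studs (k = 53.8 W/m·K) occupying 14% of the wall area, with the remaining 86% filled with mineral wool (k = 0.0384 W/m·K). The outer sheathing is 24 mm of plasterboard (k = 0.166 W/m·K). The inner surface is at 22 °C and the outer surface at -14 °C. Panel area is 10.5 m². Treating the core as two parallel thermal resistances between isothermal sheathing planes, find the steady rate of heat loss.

Q ≈ 1570 W

Sheathing layers in series; stud and cavity paths in parallel between them.
R_inner = 0.014/(0.165×10.5) = 0.008081 K/W
R_stud  = 0.085/(53.8×0.14×10.5) = 0.001075 K/W
R_cav   = 0.085/(0.0384×0.86×10.5) = 0.2451 K/W
1/R_core = 1/R_stud + 1/R_cav → R_core = 0.00107 K/W
R_outer = 0.024/(0.166×10.5) = 0.01377 K/W
R_total = 0.02292 K/W
Q = ΔT/R_total = 36/0.02292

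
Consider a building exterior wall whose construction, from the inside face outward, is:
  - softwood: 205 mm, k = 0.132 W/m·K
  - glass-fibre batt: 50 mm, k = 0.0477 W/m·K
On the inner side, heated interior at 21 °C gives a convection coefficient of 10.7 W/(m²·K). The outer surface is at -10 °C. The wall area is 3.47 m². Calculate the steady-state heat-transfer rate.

Q ≈ 39.9 W

Thermal resistances in series:
R_inner film = 1/(h_i·A) = 1/(10.7×3.47) = 0.02693 K/W
R_softwood = L/(kA) = 0.205/(0.132×3.47) = 0.4476 K/W
R_glass-fibre batt = L/(kA) = 0.05/(0.0477×3.47) = 0.3021 K/W
R_total = 0.7766 K/W
Q = ΔT / R_total = 31 / 0.7766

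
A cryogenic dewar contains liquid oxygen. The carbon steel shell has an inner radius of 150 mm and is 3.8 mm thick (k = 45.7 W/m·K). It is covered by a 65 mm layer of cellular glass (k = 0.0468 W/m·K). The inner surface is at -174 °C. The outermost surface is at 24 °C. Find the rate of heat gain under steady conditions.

Each spherical layer contributes R = (1/r_i − 1/r_o)/(4πk):
R_carbon steel shell = (1/0.15 − 1/0.1538)/(4π×45.7) = 2.868×10^-4 K/W
R_cellular glass = (1/0.1538 − 1/0.2188)/(4π×0.0468) = 3.284 K/W
R_total = 3.285 K/W
Q = ΔT/R_total = 198/3.285

Q ≈ 60.3 W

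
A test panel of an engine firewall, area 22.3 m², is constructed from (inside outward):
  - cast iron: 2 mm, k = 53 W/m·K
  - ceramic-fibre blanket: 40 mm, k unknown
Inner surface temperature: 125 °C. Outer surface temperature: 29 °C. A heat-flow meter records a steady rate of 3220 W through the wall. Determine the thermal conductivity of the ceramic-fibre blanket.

Model the wall as resistances in series:
R_cast iron = L/(kA) = 0.002/(53×22.3) = 1.692×10^-6 K/W
Sum of known resistances R_other = 1.692×10^-6 K/W
Total R = ΔT/Q = 96/3220 = 0.02981 K/W
R_ceramic-fibre blanket = R_total − R_other = 0.02981 K/W
k = L/(R·A) = 0.04/(0.02981×22.3)

k ≈ 0.0602 W/(m·K)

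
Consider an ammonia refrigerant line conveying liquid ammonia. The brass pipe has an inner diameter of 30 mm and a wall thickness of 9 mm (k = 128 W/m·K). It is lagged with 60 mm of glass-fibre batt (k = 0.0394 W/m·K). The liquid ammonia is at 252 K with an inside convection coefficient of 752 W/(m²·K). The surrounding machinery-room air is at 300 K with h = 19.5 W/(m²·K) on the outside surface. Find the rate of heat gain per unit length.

Treating each annulus and film as a series resistance:
R_inner film = 1/(h_i·2πr₁L) = 1/(752×2π×0.015×1) = 0.01411 K/W
R_brass pipe wall = ln(24/15)/(2π×128×1) = 5.844×10^-4 K/W
R_glass-fibre batt = ln(84/24)/(2π×0.0394×1) = 5.06 K/W
R_outer film = 1/(h_o·2πr_oL) = 1/(19.5×2π×0.084×1) = 0.09716 K/W
R_total = 5.172 K/W
Q = ΔT/R_total = 48/5.172

q′ ≈ 9.28 W/m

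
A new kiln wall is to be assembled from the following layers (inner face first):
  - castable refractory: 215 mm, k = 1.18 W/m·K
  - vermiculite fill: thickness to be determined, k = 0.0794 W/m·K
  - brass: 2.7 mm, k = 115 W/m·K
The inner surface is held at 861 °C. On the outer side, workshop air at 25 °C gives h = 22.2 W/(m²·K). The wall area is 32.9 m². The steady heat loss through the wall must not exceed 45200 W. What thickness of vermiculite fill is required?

Thermal resistances in series:
R_castable refractory = L/(kA) = 0.215/(1.18×32.9) = 0.005538 K/W
R_brass = L/(kA) = 0.0027/(115×32.9) = 7.136×10^-7 K/W
R_outer film = 1/(h_o·A) = 1/(22.2×32.9) = 0.001369 K/W
Sum of the known resistances R_other = 0.006908 K/W
Required total resistance R_tot = ΔT/Q_allow = 836/45200 = 0.0185 K/W
R_vermiculite fill = R_tot − R_other = 0.01159 K/W
L = R·k·A = 0.01159×0.0794×32.9

L ≈ 30.3 mm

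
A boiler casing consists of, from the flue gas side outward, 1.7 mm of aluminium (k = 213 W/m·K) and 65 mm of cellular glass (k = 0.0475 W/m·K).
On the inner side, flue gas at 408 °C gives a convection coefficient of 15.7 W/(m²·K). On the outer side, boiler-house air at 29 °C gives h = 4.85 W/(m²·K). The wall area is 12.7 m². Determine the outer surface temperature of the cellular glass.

T ≈ 76.7 °C

Series thermal resistances:
R_inner film = 1/(h_i·A) = 1/(15.7×12.7) = 0.005015 K/W
R_aluminium = L/(kA) = 0.0017/(213×12.7) = 6.284×10^-7 K/W
R_cellular glass = L/(kA) = 0.065/(0.0475×12.7) = 0.1077 K/W
R_outer film = 1/(h_o·A) = 1/(4.85×12.7) = 0.01624 K/W
R_total = 0.129 K/W;  Q = ΔT/R_total = 379/0.129 = 2938 W
T_interface = T_inner − Q·ΣR(inner→interface) = 408 − 2940×0.1128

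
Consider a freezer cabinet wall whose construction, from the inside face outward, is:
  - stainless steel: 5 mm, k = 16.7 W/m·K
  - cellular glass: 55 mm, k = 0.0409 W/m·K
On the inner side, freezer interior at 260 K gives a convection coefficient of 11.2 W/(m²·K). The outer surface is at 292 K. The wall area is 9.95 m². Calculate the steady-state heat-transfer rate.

Q ≈ 222 W

Treating each layer as a thermal resistance in series:
R_inner film = 1/(h_i·A) = 1/(11.2×9.95) = 0.008973 K/W
R_stainless steel = L/(kA) = 0.005/(16.7×9.95) = 3.009×10^-5 K/W
R_cellular glass = L/(kA) = 0.055/(0.0409×9.95) = 0.1352 K/W
R_total = 0.1442 K/W
Q = ΔT / R_total = 32 / 0.1442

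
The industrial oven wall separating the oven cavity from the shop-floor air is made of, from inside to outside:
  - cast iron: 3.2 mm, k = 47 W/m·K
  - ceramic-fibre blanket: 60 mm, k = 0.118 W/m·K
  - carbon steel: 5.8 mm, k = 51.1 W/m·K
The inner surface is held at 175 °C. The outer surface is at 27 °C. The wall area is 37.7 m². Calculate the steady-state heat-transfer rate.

Model the wall as resistances in series:
R_cast iron = L/(kA) = 0.0032/(47×37.7) = 1.806×10^-6 K/W
R_ceramic-fibre blanket = L/(kA) = 0.06/(0.118×37.7) = 0.01349 K/W
R_carbon steel = L/(kA) = 0.0058/(51.1×37.7) = 3.011×10^-6 K/W
R_total = 0.01349 K/W
Q = ΔT / R_total = 148 / 0.01349

Q ≈ 11000 W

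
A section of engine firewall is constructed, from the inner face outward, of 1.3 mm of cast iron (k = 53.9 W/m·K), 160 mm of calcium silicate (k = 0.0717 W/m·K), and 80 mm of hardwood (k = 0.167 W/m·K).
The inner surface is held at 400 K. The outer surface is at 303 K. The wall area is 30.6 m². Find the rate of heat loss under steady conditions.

Q ≈ 1100 W

Series thermal resistances:
R_cast iron = L/(kA) = 0.0013/(53.9×30.6) = 7.882×10^-7 K/W
R_calcium silicate = L/(kA) = 0.16/(0.0717×30.6) = 0.07293 K/W
R_hardwood = L/(kA) = 0.08/(0.167×30.6) = 0.01565 K/W
R_total = 0.08858 K/W
Q = ΔT / R_total = 97 / 0.08858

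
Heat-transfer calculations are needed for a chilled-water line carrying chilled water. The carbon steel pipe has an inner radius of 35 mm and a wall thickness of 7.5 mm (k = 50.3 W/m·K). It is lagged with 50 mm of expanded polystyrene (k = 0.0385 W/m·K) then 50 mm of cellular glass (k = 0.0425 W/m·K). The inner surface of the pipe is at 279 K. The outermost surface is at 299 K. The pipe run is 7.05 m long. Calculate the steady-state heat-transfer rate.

Per-layer cylindrical resistances, series-summed:
R_carbon steel pipe wall = ln(42.5/35)/(2π×50.3×7.05) = 8.714×10^-5 K/W
R_expanded polystyrene = ln(92.5/42.5)/(2π×0.0385×7.05) = 0.456 K/W
R_cellular glass = ln(142.5/92.5)/(2π×0.0425×7.05) = 0.2295 K/W
R_total = 0.6856 K/W
Q = ΔT/R_total = 20/0.6856

Q ≈ 29.2 W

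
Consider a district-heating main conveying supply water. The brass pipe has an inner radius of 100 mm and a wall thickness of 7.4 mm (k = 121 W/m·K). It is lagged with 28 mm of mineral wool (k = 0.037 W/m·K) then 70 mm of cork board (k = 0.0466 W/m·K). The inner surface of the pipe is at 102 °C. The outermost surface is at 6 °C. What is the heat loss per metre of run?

q′ ≈ 39.7 W/m

Treating each annulus and film as a series resistance:
R_brass pipe wall = ln(107.4/100)/(2π×121×1) = 9.39×10^-5 K/W
R_mineral wool = ln(135.4/107.4)/(2π×0.037×1) = 0.9965 K/W
R_cork board = ln(205.4/135.4)/(2π×0.0466×1) = 1.423 K/W
R_total = 2.42 K/W
Q = ΔT/R_total = 96/2.42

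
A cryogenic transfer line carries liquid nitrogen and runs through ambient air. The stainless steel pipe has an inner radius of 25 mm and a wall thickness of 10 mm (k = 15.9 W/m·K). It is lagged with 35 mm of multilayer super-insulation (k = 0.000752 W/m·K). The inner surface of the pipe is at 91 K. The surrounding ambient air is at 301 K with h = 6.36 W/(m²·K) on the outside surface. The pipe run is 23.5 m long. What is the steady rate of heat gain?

Cylindrical conduction, so R = ln(r₂/r₁)/(2πkL) per layer, in series:
R_stainless steel pipe wall = ln(35/25)/(2π×15.9×23.5) = 1.433×10^-4 K/W
R_multilayer super-insulation = ln(70/35)/(2π×0.000752×23.5) = 6.243 K/W
R_outer film = 1/(h_o·2πr_oL) = 1/(6.36×2π×0.07×23.5) = 0.01521 K/W
R_total = 6.258 K/W
Q = ΔT/R_total = 210/6.258

Q ≈ 33.6 W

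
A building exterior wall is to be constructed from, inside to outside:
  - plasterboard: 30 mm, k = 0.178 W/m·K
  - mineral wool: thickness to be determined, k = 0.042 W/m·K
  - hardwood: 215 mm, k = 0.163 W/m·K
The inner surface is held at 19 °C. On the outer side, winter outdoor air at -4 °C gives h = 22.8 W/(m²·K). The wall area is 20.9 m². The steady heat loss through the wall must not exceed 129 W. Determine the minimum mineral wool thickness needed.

Model the wall as resistances in series:
R_plasterboard = L/(kA) = 0.03/(0.178×20.9) = 0.008064 K/W
R_hardwood = L/(kA) = 0.215/(0.163×20.9) = 0.06311 K/W
R_outer film = 1/(h_o·A) = 1/(22.8×20.9) = 0.002099 K/W
Sum of the known resistances R_other = 0.07327 K/W
Required total resistance R_tot = ΔT/Q_allow = 23/129 = 0.1783 K/W
R_mineral wool = R_tot − R_other = 0.105 K/W
L = R·k·A = 0.105×0.042×20.9

L ≈ 92.2 mm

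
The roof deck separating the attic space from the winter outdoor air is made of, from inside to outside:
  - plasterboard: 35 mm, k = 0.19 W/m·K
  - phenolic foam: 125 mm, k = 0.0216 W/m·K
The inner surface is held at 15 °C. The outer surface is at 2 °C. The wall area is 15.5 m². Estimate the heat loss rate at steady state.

Q ≈ 33.7 W

Series thermal resistances:
R_plasterboard = L/(kA) = 0.035/(0.19×15.5) = 0.01188 K/W
R_phenolic foam = L/(kA) = 0.125/(0.0216×15.5) = 0.3734 K/W
R_total = 0.3852 K/W
Q = ΔT / R_total = 13 / 0.3852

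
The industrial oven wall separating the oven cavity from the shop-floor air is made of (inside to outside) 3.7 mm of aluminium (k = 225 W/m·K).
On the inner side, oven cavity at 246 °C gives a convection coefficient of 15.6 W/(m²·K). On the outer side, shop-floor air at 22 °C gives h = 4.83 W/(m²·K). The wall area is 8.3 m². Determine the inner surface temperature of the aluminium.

Series thermal resistances:
R_inner film = 1/(h_i·A) = 1/(15.6×8.3) = 0.007723 K/W
R_aluminium = L/(kA) = 0.0037/(225×8.3) = 1.981×10^-6 K/W
R_outer film = 1/(h_o·A) = 1/(4.83×8.3) = 0.02494 K/W
R_total = 0.03267 K/W;  Q = ΔT/R_total = 224/0.03267 = 6857 W
T_interface = T_inner − Q·ΣR(inner→interface) = 246 − 6860×0.007723

T ≈ 193 °C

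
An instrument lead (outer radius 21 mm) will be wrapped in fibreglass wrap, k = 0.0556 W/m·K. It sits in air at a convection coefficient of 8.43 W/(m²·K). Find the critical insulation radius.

r_cr ≈ 6.6 mm

For a cylinder r_cr = k/h = 0.0556/8.43
r_cr = 6.6 mm; since the bare radius (21 mm) is above r_cr, any added insulation will reduce heat loss.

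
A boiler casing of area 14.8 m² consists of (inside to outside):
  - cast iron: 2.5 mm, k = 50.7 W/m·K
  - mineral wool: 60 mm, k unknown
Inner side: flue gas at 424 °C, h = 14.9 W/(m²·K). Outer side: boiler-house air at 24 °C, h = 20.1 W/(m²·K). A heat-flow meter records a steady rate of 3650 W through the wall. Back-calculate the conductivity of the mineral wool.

Using the resistance-network approach (series):
R_inner film = 1/(h_i·A) = 1/(14.9×14.8) = 0.004535 K/W
R_cast iron = L/(kA) = 0.0025/(50.7×14.8) = 3.332×10^-6 K/W
R_outer film = 1/(h_o·A) = 1/(20.1×14.8) = 0.003362 K/W
Sum of known resistances R_other = 0.0079 K/W
Total R = ΔT/Q = 400/3650 = 0.1096 K/W
R_mineral wool = R_total − R_other = 0.1017 K/W
k = L/(R·A) = 0.06/(0.1017×14.8)

k ≈ 0.0399 W/(m·K)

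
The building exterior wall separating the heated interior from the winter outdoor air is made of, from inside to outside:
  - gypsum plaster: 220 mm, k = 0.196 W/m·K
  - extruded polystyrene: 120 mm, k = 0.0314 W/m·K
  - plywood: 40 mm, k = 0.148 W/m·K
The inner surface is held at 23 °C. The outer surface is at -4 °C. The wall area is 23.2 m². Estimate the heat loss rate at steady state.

Using the resistance-network approach (series):
R_gypsum plaster = L/(kA) = 0.22/(0.196×23.2) = 0.04838 K/W
R_extruded polystyrene = L/(kA) = 0.12/(0.0314×23.2) = 0.1647 K/W
R_plywood = L/(kA) = 0.04/(0.148×23.2) = 0.01165 K/W
R_total = 0.2248 K/W
Q = ΔT / R_total = 27 / 0.2248

Q ≈ 120 W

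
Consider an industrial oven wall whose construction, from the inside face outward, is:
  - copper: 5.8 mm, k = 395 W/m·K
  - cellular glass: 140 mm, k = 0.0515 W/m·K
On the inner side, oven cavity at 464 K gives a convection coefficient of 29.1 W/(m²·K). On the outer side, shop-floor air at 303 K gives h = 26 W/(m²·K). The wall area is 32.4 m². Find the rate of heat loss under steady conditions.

Q ≈ 1870 W

Series thermal resistances:
R_inner film = 1/(h_i·A) = 1/(29.1×32.4) = 0.001061 K/W
R_copper = L/(kA) = 0.0058/(395×32.4) = 4.532×10^-7 K/W
R_cellular glass = L/(kA) = 0.14/(0.0515×32.4) = 0.0839 K/W
R_outer film = 1/(h_o·A) = 1/(26×32.4) = 0.001187 K/W
R_total = 0.08615 K/W
Q = ΔT / R_total = 161 / 0.08615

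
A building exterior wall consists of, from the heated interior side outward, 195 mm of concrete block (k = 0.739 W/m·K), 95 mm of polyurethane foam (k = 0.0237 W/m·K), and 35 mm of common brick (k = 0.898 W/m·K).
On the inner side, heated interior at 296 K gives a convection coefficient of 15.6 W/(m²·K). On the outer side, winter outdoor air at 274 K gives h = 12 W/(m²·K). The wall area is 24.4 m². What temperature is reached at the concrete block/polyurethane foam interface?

T ≈ 294 K

Series thermal resistances:
R_inner film = 1/(h_i·A) = 1/(15.6×24.4) = 0.002627 K/W
R_concrete block = L/(kA) = 0.195/(0.739×24.4) = 0.01081 K/W
R_polyurethane foam = L/(kA) = 0.095/(0.0237×24.4) = 0.1643 K/W
R_common brick = L/(kA) = 0.035/(0.898×24.4) = 0.001597 K/W
R_outer film = 1/(h_o·A) = 1/(12×24.4) = 0.003415 K/W
R_total = 0.1827 K/W;  Q = ΔT/R_total = 22/0.1827 = 120.4 W
T_interface = T_inner − Q·ΣR(inner→interface) = 296 − 120×0.01344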